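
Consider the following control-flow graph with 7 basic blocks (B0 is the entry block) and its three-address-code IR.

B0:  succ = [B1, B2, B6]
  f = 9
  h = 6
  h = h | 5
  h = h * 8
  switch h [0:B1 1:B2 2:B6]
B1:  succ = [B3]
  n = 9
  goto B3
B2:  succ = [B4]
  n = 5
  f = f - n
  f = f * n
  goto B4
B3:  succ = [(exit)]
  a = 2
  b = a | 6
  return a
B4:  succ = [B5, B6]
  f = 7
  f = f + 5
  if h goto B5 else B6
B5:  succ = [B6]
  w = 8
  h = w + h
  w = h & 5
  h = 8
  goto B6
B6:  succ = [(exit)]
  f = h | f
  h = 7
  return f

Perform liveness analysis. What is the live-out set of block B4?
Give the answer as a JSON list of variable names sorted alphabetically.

Answer: ["f", "h"]

Analysis:
def/use:
  B0: def={f,h} ue=∅
  B1: def={n} ue=∅
  B2: def={f,n} ue={f}
  B3: def={a,b} ue=∅
  B4: def={f} ue={h}
  B5: def={h,w} ue={h}
  B6: def={f,h} ue={f,h}

Backward fixpoint:
  B0 li=∅ lo={f,h}
  B1 li=∅ lo=∅
  B2 li={f,h} lo={h}
  B3 li=∅ lo=∅
  B4 li={h} lo={f,h}
  B5 li={f,h} lo={f,h}
  B6 li={f,h} lo=∅

live-out(B4) = ["f", "h"]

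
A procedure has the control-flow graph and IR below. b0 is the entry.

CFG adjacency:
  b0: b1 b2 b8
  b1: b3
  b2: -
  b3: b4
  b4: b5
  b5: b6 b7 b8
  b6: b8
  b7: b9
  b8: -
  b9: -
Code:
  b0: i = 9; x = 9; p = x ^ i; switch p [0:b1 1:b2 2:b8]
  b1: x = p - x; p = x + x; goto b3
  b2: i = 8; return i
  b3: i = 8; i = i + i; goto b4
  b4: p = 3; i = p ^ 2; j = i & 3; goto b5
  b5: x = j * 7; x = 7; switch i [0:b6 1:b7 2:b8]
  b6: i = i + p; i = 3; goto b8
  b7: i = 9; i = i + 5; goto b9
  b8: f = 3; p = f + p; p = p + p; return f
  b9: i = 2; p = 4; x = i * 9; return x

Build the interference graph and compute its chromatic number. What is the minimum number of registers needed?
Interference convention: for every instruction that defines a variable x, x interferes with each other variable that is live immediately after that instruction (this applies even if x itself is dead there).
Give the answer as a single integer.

Answer: 3

Working:
Per-block:
  b0: def={i,p,x} ue=∅
  b1: def={p,x} ue={p,x}
  b2: def={i} ue=∅
  b3: def={i} ue=∅
  b4: def={i,j,p} ue=∅
  b5: def={x} ue={i,j}
  b6: def={i} ue={i,p}
  b7: def={i} ue=∅
  b8: def={f,p} ue={p}
  b9: def={i,p,x} ue=∅

Live sets:
  b0: in=∅ out={p,x}
  b1: in={p,x} out=∅
  b2: in=∅ out=∅
  b3: in=∅ out=∅
  b4: in=∅ out={i,j,p}
  b5: in={i,j,p} out={i,p}
  b6: in={i,p} out={p}
  b7: in=∅ out=∅
  b8: in={p} out=∅
  b9: in=∅ out=∅

Interfere edges:
  f — {p}
  i — {j,p,x}
  j — {i,p}
  p — {f,i,j,x}
  x — {i,p}

Registers:
  clique {i,j,p} ⇒ need ≥ 3
  assign f→r1 i→r1 j→r2 p→r0 x→r2 — no edge inside a register ⇒ χ ≤ 3
  χ = 3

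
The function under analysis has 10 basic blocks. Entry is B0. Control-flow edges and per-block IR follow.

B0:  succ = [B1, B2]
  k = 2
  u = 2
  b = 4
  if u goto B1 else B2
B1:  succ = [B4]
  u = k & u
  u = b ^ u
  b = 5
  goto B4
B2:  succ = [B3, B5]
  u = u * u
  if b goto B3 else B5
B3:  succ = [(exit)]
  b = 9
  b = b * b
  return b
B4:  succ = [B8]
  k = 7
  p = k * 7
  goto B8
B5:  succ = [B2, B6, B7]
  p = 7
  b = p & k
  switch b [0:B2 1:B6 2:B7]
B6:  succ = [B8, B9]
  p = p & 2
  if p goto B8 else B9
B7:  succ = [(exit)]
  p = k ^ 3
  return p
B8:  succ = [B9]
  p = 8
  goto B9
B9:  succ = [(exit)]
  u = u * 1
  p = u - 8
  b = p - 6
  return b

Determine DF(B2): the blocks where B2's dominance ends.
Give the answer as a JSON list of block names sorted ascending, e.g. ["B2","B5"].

idom tree: B1←B0 B2←B0 B3←B2 B4←B1 B5←B2 B6←B5 B7←B5 B8←B0 B9←B0
Join-block Dom:
  B2: preds {B0,B5}: {B0} ∩ {B0,B2,B5} = {B0}; idom=B0
  B8: preds {B4,B6}: {B0,B1,B4} ∩ {B0,B2,B5,B6} = {B0}; idom=B0
  B9: preds {B6,B8}: {B0,B2,B5,B6} ∩ {B0,B8} = {B0}; idom=B0

DF walk-up:
  join B2 pred B0: · stop@B0
  join B2 pred B5: B5→B2 stop@B0
  join B8 pred B4: B4→B1 stop@B0
  join B8 pred B6: B6→B5→B2 stop@B0
  join B9 pred B6: B6→B5→B2 stop@B0
  join B9 pred B8: B8 stop@B0
  B0 → ∅
  B1 → {B8}
  B2 → {B2,B8,B9}
  B3 → ∅
  B4 → {B8}
  B5 → {B2,B8,B9}
  B6 → {B8,B9}
  B7 → ∅
  B8 → {B9}
  B9 → ∅

DF(B2) = ["B2", "B8", "B9"]

Answer: ["B2", "B8", "B9"]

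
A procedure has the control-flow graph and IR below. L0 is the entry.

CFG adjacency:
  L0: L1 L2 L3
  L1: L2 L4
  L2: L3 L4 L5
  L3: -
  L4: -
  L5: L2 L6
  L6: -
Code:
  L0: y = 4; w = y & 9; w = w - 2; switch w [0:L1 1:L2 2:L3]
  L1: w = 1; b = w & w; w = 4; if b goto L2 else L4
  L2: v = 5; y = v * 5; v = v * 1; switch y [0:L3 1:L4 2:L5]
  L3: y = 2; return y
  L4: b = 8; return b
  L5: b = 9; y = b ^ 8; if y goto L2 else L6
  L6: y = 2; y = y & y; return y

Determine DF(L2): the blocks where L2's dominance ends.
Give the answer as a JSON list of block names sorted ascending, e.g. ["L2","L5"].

idom tree: L1←L0 L2←L0 L3←L0 L4←L0 L5←L2 L6←L5
Dom at joins:
  L2: preds {L0,L1,L5}: {L0} ∩ {L0,L1} ∩ {L0,L2,L5} = {L0}; idom=L0
  L3: preds {L0,L2}: {L0} ∩ {L0,L2} = {L0}; idom=L0
  L4: preds {L1,L2}: {L0,L1} ∩ {L0,L2} = {L0}; idom=L0

Frontier:
  L2←L0: walk · to L0
  L2←L1: walk L1 to L0
  L2←L5: walk L5→L2 to L0
  L3←L0: walk · to L0
  L3←L2: walk L2 to L0
  L4←L1: walk L1 to L0
  L4←L2: walk L2 to L0
  DF(L0)=∅
  DF(L1)={L2,L4}
  DF(L2)={L2,L3,L4}
  DF(L3)=∅
  DF(L4)=∅
  DF(L5)={L2}
  DF(L6)=∅

DF(L2) = ["L2", "L3", "L4"]

Answer: ["L2", "L3", "L4"]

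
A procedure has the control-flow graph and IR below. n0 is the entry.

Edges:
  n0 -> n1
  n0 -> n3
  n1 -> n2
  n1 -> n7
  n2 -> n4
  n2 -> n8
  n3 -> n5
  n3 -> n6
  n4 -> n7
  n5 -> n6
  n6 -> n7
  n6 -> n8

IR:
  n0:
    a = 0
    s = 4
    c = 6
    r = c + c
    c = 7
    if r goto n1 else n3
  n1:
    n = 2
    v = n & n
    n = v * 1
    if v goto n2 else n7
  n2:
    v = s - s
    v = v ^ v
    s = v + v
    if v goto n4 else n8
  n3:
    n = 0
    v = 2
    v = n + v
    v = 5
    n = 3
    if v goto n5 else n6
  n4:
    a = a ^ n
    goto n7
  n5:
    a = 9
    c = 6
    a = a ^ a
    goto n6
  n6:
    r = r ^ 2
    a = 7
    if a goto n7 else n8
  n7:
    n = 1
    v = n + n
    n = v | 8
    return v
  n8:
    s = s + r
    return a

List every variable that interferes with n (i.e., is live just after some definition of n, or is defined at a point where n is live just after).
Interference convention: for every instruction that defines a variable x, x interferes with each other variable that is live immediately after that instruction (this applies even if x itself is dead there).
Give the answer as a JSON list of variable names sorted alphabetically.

Per-block:
  n0: {a,c,r,s} / ∅
  n1: {n,v} / ∅
  n2: {s,v} / {s}
  n3: {n,v} / ∅
  n4: {a} / {a,n}
  n5: {a,c} / ∅
  n6: {a,r} / {r}
  n7: {n,v} / ∅
  n8: {s} / {a,r,s}

Liveness:
  n0: in=∅ out={a,r,s}
  n1: in={a,r,s} out={a,n,r,s}
  n2: in={a,n,r,s} out={a,n,r,s}
  n3: in={r,s} out={r,s}
  n4: in={a,n} out=∅
  n5: in={r,s} out={r,s}
  n6: in={r,s} out={a,r,s}
  n7: in=∅ out=∅
  n8: in={a,r,s} out=∅

Interference:
  a↔{c,n,r,s,v}
  c↔{a,r,s}
  n↔{a,r,s,v}
  r↔{a,c,n,s,v}
  s↔{a,c,n,r,v}
  v↔{a,n,r,s}

N(n) = ["a", "r", "s", "v"]

Answer: ["a", "r", "s", "v"]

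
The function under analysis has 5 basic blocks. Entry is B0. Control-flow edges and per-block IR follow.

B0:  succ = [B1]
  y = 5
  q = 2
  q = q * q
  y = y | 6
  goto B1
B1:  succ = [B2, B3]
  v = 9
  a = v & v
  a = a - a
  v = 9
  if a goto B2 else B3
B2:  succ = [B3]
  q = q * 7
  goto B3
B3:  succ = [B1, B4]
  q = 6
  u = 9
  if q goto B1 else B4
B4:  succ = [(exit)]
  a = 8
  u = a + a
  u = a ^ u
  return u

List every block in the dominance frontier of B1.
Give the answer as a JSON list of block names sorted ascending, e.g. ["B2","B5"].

idom tree: B1←B0 B2←B1 B3←B1 B4←B3
Dom∩ at merges:
  B1: preds {B0,B3}: {B0} ∩ {B0,B1,B3} = {B0}; idom=B0
  B3: preds {B1,B2}: {B0,B1} ∩ {B0,B1,B2} = {B0,B1}; idom=B1

DF walk-up:
  join B1 pred B0: · stop@B0
  join B1 pred B3: B3→B1 stop@B0
  join B3 pred B1: · stop@B1
  join B3 pred B2: B2 stop@B1
  B0 → ∅
  B1 → {B1}
  B2 → {B3}
  B3 → {B1}
  B4 → ∅

DF(B1) = ["B1"]

Answer: ["B1"]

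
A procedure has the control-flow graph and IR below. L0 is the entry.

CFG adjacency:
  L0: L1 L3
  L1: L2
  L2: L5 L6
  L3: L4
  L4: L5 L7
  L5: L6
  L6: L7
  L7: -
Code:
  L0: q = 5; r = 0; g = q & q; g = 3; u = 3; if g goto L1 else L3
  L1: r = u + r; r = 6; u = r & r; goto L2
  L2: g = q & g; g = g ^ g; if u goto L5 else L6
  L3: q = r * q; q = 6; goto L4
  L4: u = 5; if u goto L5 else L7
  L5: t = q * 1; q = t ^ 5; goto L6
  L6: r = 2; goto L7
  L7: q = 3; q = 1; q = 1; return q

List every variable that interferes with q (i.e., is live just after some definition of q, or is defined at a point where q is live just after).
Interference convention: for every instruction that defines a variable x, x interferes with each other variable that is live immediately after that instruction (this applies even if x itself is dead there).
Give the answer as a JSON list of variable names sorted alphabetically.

Answer: ["g", "r", "u"]

Analysis:
Per-block:
  L0: def={g,q,r,u} ue=∅
  L1: def={r,u} ue={r,u}
  L2: def={g} ue={g,q,u}
  L3: def={q} ue={q,r}
  L4: def={u} ue=∅
  L5: def={q,t} ue={q}
  L6: def={r} ue=∅
  L7: def={q} ue=∅

Backward fixpoint:
  L0 li=∅ lo={g,q,r,u}
  L1 li={g,q,r,u} lo={g,q,u}
  L2 li={g,q,u} lo={q}
  L3 li={q,r} lo={q}
  L4 li={q} lo={q}
  L5 li={q} lo=∅
  L6 li=∅ lo=∅
  L7 li=∅ lo=∅

Interfere edges:
  g — {q,r,u}
  q — {g,r,u}
  r — {g,q,u}
  t — ∅
  u — {g,q,r}

N(q) = ["g", "r", "u"]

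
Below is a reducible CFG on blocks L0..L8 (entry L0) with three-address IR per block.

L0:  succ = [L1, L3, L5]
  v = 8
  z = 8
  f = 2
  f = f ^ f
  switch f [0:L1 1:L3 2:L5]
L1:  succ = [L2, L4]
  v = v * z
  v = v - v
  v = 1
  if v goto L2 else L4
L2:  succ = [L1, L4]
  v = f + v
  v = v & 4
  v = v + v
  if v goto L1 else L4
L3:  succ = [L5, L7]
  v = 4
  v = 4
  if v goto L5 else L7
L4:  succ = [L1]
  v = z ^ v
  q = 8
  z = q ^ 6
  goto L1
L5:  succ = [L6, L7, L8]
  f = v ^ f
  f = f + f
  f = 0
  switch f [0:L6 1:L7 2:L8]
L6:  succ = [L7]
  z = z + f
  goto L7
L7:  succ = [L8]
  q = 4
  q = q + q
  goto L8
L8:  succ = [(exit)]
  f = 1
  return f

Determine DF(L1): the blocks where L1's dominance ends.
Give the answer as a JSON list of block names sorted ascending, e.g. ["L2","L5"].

idom tree: L1←L0 L2←L1 L3←L0 L4←L1 L5←L0 L6←L5 L7←L0 L8←L0
Dom∩ at merges:
  L1: preds {L0,L2,L4}: {L0} ∩ {L0,L1,L2} ∩ {L0,L1,L4} = {L0}; idom=L0
  L4: preds {L1,L2}: {L0,L1} ∩ {L0,L1,L2} = {L0,L1}; idom=L1
  L5: preds {L0,L3}: {L0} ∩ {L0,L3} = {L0}; idom=L0
  L7: preds {L3,L5,L6}: {L0,L3} ∩ {L0,L5} ∩ {L0,L5,L6} = {L0}; idom=L0
  L8: preds {L5,L7}: {L0,L5} ∩ {L0,L7} = {L0}; idom=L0

DF walk-up:
  join L1 pred L0: · stop@L0
  join L1 pred L2: L2→L1 stop@L0
  join L1 pred L4: L4→L1 stop@L0
  join L4 pred L1: · stop@L1
  join L4 pred L2: L2 stop@L1
  join L5 pred L0: · stop@L0
  join L5 pred L3: L3 stop@L0
  join L7 pred L3: L3 stop@L0
  join L7 pred L5: L5 stop@L0
  join L7 pred L6: L6→L5 stop@L0
  join L8 pred L5: L5 stop@L0
  join L8 pred L7: L7 stop@L0
  L0 → ∅
  L1 → {L1}
  L2 → {L1,L4}
  L3 → {L5,L7}
  L4 → {L1}
  L5 → {L7,L8}
  L6 → {L7}
  L7 → {L8}
  L8 → ∅

DF(L1) = ["L1"]

Answer: ["L1"]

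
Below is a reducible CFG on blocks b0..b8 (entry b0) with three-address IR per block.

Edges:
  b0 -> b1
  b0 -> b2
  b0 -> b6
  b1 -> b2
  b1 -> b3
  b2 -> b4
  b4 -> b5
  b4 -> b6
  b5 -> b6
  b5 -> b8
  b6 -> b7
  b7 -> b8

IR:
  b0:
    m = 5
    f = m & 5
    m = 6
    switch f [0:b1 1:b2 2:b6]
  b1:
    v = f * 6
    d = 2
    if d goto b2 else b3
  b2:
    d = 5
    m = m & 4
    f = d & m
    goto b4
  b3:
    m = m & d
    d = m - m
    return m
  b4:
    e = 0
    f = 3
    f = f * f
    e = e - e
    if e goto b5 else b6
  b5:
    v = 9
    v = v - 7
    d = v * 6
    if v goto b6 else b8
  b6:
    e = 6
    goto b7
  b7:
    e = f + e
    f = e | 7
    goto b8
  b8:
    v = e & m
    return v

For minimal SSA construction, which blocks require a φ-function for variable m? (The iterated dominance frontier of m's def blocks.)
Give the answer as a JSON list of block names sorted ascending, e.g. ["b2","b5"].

idom tree: b1←b0 b2←b0 b3←b1 b4←b2 b5←b4 b6←b0 b7←b6 b8←b0
Dom at joins:
  b2: preds {b0,b1}: {b0} ∩ {b0,b1} = {b0}; idom=b0
  b6: preds {b0,b4,b5}: {b0} ∩ {b0,b2,b4} ∩ {b0,b2,b4,b5} = {b0}; idom=b0
  b8: preds {b5,b7}: {b0,b2,b4,b5} ∩ {b0,b6,b7} = {b0}; idom=b0

DF derivation:
  join b2 pred b0: · stop@b0
  join b2 pred b1: b1 stop@b0
  join b6 pred b0: · stop@b0
  join b6 pred b4: b4→b2 stop@b0
  join b6 pred b5: b5→b4→b2 stop@b0
  join b8 pred b5: b5→b4→b2 stop@b0
  join b8 pred b7: b7→b6 stop@b0
  DF(b0)=∅
  DF(b1)={b2}
  DF(b2)={b6,b8}
  DF(b3)=∅
  DF(b4)={b6,b8}
  DF(b5)={b6,b8}
  DF(b6)={b8}
  DF(b7)={b8}
  DF(b8)=∅

φ for m: defs {b0,b2,b3}
  DF⁺ = {b6,b8}

Answer: ["b6", "b8"]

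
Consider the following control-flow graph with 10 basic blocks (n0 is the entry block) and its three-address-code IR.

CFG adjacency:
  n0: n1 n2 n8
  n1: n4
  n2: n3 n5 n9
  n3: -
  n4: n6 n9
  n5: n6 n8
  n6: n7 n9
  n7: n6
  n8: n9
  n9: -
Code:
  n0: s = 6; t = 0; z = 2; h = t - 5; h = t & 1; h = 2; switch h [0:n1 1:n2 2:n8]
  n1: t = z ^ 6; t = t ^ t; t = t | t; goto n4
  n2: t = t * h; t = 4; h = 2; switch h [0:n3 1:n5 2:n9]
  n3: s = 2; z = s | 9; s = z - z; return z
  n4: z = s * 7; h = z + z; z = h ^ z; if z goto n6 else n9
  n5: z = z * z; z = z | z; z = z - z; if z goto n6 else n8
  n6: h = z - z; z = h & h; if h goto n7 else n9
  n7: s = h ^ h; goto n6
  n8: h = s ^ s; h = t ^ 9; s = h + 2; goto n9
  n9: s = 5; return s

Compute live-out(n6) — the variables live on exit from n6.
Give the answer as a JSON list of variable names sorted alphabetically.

def/use:
  n0: {h,s,t,z} / ∅
  n1: {t} / {z}
  n2: {h,t} / {h,t}
  n3: {s,z} / ∅
  n4: {h,z} / {s}
  n5: {z} / {z}
  n6: {h,z} / {z}
  n7: {s} / {h}
  n8: {h,s} / {s,t}
  n9: {s} / ∅

Liveness:
  live n0: ∅→{h,s,t,z}
  live n1: {s,z}→{s}
  live n2: {h,s,t,z}→{s,t,z}
  live n3: ∅→∅
  live n4: {s}→{z}
  live n5: {s,t,z}→{s,t,z}
  live n6: {z}→{h,z}
  live n7: {h,z}→{z}
  live n8: {s,t}→∅
  live n9: ∅→∅

live-out(n6) = ["h", "z"]

Answer: ["h", "z"]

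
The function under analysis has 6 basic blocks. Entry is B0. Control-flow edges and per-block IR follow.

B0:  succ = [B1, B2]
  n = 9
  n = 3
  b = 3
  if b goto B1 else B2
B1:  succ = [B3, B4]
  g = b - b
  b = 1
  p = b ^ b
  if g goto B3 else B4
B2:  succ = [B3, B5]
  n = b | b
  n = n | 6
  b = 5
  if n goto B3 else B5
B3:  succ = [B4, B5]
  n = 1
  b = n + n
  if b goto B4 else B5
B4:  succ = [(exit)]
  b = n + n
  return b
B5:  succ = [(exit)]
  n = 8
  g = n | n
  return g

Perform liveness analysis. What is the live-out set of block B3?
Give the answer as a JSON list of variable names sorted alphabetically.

Answer: ["n"]

Analysis:
Block summaries:
  B0: def={b,n} ue=∅
  B1: def={b,g,p} ue={b}
  B2: def={b,n} ue={b}
  B3: def={b,n} ue=∅
  B4: def={b} ue={n}
  B5: def={g,n} ue=∅

Liveness:
  B0: in=∅ out={b,n}
  B1: in={b,n} out={n}
  B2: in={b} out=∅
  B3: in=∅ out={n}
  B4: in={n} out=∅
  B5: in=∅ out=∅

live-out(B3) = ["n"]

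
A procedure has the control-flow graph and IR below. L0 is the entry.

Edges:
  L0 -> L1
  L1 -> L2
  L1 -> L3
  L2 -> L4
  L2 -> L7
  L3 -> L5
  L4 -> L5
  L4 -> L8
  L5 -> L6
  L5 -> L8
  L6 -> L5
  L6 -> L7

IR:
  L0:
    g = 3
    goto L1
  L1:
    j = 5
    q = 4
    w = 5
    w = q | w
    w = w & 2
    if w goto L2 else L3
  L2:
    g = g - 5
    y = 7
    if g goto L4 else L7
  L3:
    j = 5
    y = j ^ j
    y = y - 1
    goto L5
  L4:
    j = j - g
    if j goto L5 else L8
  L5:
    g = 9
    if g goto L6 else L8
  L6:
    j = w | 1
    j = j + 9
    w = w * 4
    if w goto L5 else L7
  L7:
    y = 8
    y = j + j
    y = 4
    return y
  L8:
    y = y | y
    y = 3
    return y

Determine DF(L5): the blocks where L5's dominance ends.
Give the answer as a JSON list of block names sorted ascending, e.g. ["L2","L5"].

Answer: ["L5", "L7", "L8"]

Derivation:
idom tree: L1←L0 L2←L1 L3←L1 L4←L2 L5←L1 L6←L5 L7←L1 L8←L1
Join-block Dom:
  L5: preds {L3,L4,L6}: {L0,L1,L3} ∩ {L0,L1,L2,L4} ∩ {L0,L1,L5,L6} = {L0,L1}; idom=L1
  L7: preds {L2,L6}: {L0,L1,L2} ∩ {L0,L1,L5,L6} = {L0,L1}; idom=L1
  L8: preds {L4,L5}: {L0,L1,L2,L4} ∩ {L0,L1,L5} = {L0,L1}; idom=L1

DF derivation:
  L5←L3: walk L3 to L1
  L5←L4: walk L4→L2 to L1
  L5←L6: walk L6→L5 to L1
  L7←L2: walk L2 to L1
  L7←L6: walk L6→L5 to L1
  L8←L4: walk L4→L2 to L1
  L8←L5: walk L5 to L1
  L0: DF=∅
  L1: DF=∅
  L2: DF={L5,L7,L8}
  L3: DF={L5}
  L4: DF={L5,L8}
  L5: DF={L5,L7,L8}
  L6: DF={L5,L7}
  L7: DF=∅
  L8: DF=∅

DF(L5) = ["L5", "L7", "L8"]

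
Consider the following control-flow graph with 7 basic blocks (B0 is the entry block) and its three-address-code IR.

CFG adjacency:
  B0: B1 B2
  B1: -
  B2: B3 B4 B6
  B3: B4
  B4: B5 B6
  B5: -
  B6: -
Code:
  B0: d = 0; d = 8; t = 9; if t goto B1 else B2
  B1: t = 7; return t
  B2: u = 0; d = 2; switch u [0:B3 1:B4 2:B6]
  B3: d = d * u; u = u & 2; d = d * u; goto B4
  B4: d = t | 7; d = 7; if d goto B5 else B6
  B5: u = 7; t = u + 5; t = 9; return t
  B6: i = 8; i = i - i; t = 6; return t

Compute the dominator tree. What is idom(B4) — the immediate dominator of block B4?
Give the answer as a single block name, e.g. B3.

idom tree: B1←B0 B2←B0 B3←B2 B4←B2 B5←B4 B6←B2
Dom at joins:
  B4: preds {B2,B3}: {B0,B2} ∩ {B0,B2,B3} = {B0,B2}; idom=B2
  B6: preds {B2,B4}: {B0,B2} ∩ {B0,B2,B4} = {B0,B2}; idom=B2

idom(B4) = B2

Answer: B2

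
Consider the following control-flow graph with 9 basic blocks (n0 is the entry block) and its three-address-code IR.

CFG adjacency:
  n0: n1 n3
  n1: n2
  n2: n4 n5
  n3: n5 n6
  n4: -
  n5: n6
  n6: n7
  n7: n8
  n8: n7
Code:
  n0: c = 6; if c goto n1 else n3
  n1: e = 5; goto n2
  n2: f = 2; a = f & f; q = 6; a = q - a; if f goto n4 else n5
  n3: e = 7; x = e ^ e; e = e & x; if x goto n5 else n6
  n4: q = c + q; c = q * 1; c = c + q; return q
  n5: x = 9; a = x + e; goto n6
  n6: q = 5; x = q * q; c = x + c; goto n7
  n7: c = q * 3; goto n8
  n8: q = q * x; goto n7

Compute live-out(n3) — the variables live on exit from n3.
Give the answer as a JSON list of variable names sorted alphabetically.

Answer: ["c", "e"]

Derivation:
def/use:
  n0: {c} / ∅
  n1: {e} / ∅
  n2: {a,f,q} / ∅
  n3: {e,x} / ∅
  n4: {c,q} / {c,q}
  n5: {a,x} / {e}
  n6: {c,q,x} / {c}
  n7: {c} / {q}
  n8: {q} / {q,x}

Liveness:
  live n0: ∅→{c}
  live n1: {c}→{c,e}
  live n2: {c,e}→{c,e,q}
  live n3: {c}→{c,e}
  live n4: {c,q}→∅
  live n5: {c,e}→{c}
  live n6: {c}→{q,x}
  live n7: {q,x}→{q,x}
  live n8: {q,x}→{q,x}

live-out(n3) = ["c", "e"]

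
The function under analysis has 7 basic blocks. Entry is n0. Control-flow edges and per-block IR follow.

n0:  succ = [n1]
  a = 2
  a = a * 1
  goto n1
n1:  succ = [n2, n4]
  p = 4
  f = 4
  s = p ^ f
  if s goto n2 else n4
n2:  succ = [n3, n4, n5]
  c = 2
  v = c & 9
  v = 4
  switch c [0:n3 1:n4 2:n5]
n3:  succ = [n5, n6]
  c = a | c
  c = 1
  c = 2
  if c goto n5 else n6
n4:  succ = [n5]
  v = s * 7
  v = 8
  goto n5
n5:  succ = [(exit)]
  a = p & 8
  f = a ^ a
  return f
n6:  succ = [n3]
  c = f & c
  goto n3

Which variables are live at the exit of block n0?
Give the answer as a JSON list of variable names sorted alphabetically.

Answer: ["a"]

Working:
Block summaries:
  n0 def {a} use ∅
  n1 def {f,p,s} use ∅
  n2 def {c,v} use ∅
  n3 def {c} use {a,c}
  n4 def {v} use {s}
  n5 def {a,f} use {p}
  n6 def {c} use {c,f}

Live sets:
  live n0: ∅→{a}
  live n1: {a}→{a,f,p,s}
  live n2: {a,f,p,s}→{a,c,f,p,s}
  live n3: {a,c,f,p}→{a,c,f,p}
  live n4: {p,s}→{p}
  live n5: {p}→∅
  live n6: {a,c,f,p}→{a,c,f,p}

live-out(n0) = ["a"]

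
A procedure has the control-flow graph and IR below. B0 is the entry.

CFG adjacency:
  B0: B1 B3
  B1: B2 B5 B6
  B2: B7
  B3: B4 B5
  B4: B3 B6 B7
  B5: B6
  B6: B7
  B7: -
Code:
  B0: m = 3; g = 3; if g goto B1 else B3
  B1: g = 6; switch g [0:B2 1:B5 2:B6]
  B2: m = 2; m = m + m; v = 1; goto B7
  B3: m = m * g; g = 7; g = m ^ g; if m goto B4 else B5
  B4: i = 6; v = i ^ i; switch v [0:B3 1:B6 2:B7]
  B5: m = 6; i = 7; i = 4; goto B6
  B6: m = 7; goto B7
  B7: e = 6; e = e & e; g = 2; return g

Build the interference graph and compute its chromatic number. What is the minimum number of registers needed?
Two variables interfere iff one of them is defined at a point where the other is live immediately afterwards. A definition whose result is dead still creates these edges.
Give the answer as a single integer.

Block summaries:
  B0: {g,m} / ∅
  B1: {g} / ∅
  B2: {m,v} / ∅
  B3: {g,m} / {g,m}
  B4: {i,v} / ∅
  B5: {i,m} / ∅
  B6: {m} / ∅
  B7: {e,g} / ∅

Live sets:
  live B0: ∅→{g,m}
  live B1: ∅→∅
  live B2: ∅→∅
  live B3: {g,m}→{g,m}
  live B4: {g,m}→{g,m}
  live B5: ∅→∅
  live B6: ∅→∅
  live B7: ∅→∅

Interference:
  e — ∅
  g — {i,m,v}
  i — {g,m}
  m — {g,i,v}
  v — {g,m}

Chromatic number:
  lower bound: {g,i,m} mutually conflict ⇒ χ ≥ 3
  3-colouring: r0={e,g}  r1={m}  r2={i,v}
  χ = 3

Answer: 3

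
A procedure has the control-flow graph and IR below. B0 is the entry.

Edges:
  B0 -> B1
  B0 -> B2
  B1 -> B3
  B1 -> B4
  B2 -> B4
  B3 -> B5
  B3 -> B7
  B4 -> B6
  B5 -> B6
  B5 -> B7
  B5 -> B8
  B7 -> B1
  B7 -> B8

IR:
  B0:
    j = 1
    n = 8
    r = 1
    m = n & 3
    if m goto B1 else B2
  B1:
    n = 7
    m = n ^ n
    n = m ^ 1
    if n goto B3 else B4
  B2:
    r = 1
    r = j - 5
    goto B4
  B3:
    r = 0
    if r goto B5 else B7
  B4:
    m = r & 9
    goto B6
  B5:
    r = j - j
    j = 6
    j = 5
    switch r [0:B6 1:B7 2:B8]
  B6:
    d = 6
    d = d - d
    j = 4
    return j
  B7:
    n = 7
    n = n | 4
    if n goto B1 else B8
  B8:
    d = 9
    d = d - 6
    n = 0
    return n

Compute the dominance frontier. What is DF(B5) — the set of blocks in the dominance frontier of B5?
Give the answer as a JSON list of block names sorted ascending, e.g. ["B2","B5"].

idom tree: B1←B0 B2←B0 B3←B1 B4←B0 B5←B3 B6←B0 B7←B3 B8←B3
Dom∩ at merges:
  B1: preds {B0,B7}: {B0} ∩ {B0,B1,B3,B7} = {B0}; idom=B0
  B4: preds {B1,B2}: {B0,B1} ∩ {B0,B2} = {B0}; idom=B0
  B6: preds {B4,B5}: {B0,B4} ∩ {B0,B1,B3,B5} = {B0}; idom=B0
  B7: preds {B3,B5}: {B0,B1,B3} ∩ {B0,B1,B3,B5} = {B0,B1,B3}; idom=B3
  B8: preds {B5,B7}: {B0,B1,B3,B5} ∩ {B0,B1,B3,B7} = {B0,B1,B3}; idom=B3

DF walk-up:
  join B1 pred B0: · stop@B0
  join B1 pred B7: B7→B3→B1 stop@B0
  join B4 pred B1: B1 stop@B0
  join B4 pred B2: B2 stop@B0
  join B6 pred B4: B4 stop@B0
  join B6 pred B5: B5→B3→B1 stop@B0
  join B7 pred B3: · stop@B3
  join B7 pred B5: B5 stop@B3
  join B8 pred B5: B5 stop@B3
  join B8 pred B7: B7 stop@B3
  B0: DF=∅
  B1: DF={B1,B4,B6}
  B2: DF={B4}
  B3: DF={B1,B6}
  B4: DF={B6}
  B5: DF={B6,B7,B8}
  B6: DF=∅
  B7: DF={B1,B8}
  B8: DF=∅

DF(B5) = ["B6", "B7", "B8"]

Answer: ["B6", "B7", "B8"]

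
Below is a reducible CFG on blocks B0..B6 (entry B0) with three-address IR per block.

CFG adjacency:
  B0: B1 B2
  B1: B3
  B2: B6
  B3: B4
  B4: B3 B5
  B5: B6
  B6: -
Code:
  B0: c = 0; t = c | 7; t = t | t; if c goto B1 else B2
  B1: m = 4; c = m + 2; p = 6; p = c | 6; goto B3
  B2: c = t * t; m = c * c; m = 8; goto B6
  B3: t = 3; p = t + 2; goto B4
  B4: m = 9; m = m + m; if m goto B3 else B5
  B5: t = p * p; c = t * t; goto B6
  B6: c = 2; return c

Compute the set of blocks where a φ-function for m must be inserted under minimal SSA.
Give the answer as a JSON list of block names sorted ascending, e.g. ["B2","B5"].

Answer: ["B3", "B6"]

Analysis:
idom tree: B1←B0 B2←B0 B3←B1 B4←B3 B5←B4 B6←B0
Dom at joins:
  B3: preds {B1,B4}: {B0,B1} ∩ {B0,B1,B3,B4} = {B0,B1}; idom=B1
  B6: preds {B2,B5}: {B0,B2} ∩ {B0,B1,B3,B4,B5} = {B0}; idom=B0

DF derivation:
  join B3 pred B1: · stop@B1
  join B3 pred B4: B4→B3 stop@B1
  join B6 pred B2: B2 stop@B0
  join B6 pred B5: B5→B4→B3→B1 stop@B0
  DF(B0)=∅
  DF(B1)={B6}
  DF(B2)={B6}
  DF(B3)={B3,B6}
  DF(B4)={B3,B6}
  DF(B5)={B6}
  DF(B6)=∅

φ for m: defs {B1,B2,B4}
  DF⁺ = {B3,B6}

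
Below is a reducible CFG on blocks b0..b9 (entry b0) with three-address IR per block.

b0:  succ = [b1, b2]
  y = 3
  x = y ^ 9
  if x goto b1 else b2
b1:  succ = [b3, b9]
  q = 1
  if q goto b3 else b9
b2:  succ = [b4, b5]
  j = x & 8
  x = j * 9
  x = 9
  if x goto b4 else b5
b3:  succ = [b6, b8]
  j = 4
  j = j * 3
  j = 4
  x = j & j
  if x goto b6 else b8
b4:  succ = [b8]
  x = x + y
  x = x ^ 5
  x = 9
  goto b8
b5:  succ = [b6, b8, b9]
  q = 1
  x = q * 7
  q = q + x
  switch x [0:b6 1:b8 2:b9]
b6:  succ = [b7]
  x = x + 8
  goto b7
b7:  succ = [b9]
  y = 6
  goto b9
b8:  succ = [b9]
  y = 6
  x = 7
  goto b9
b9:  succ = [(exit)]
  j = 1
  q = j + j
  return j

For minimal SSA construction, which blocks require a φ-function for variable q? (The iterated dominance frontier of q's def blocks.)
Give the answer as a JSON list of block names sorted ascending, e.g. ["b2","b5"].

idom tree: b1←b0 b2←b0 b3←b1 b4←b2 b5←b2 b6←b0 b7←b6 b8←b0 b9←b0
Dom at joins:
  b6: preds {b3,b5}: {b0,b1,b3} ∩ {b0,b2,b5} = {b0}; idom=b0
  b8: preds {b3,b4,b5}: {b0,b1,b3} ∩ {b0,b2,b4} ∩ {b0,b2,b5} = {b0}; idom=b0
  b9: preds {b1,b5,b7,b8}: {b0,b1} ∩ {b0,b2,b5} ∩ {b0,b6,b7} ∩ {b0,b8} = {b0}; idom=b0

Frontier:
  b6←b3: walk b3→b1 to b0
  b6←b5: walk b5→b2 to b0
  b8←b3: walk b3→b1 to b0
  b8←b4: walk b4→b2 to b0
  b8←b5: walk b5→b2 to b0
  b9←b1: walk b1 to b0
  b9←b5: walk b5→b2 to b0
  b9←b7: walk b7→b6 to b0
  b9←b8: walk b8 to b0
  b0: DF=∅
  b1: DF={b6,b8,b9}
  b2: DF={b6,b8,b9}
  b3: DF={b6,b8}
  b4: DF={b8}
  b5: DF={b6,b8,b9}
  b6: DF={b9}
  b7: DF={b9}
  b8: DF={b9}
  b9: DF=∅

φ for q: defs {b1,b5,b9}
  DF⁺ = {b6,b8,b9}

Answer: ["b6", "b8", "b9"]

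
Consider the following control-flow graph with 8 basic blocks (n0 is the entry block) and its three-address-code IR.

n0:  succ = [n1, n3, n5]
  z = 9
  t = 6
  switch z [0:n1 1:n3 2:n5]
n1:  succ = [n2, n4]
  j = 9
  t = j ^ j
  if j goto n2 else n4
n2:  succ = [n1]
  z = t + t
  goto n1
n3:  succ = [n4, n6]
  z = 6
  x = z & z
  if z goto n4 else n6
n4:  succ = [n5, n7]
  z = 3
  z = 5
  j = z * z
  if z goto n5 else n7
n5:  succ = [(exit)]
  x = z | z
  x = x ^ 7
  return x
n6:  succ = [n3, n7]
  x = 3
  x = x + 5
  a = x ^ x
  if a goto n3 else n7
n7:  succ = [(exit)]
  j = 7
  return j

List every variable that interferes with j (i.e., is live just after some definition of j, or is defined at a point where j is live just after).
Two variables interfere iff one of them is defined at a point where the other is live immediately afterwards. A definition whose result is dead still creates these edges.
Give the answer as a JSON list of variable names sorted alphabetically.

Per-block:
  n0 def {t,z} use ∅
  n1 def {j,t} use ∅
  n2 def {z} use {t}
  n3 def {x,z} use ∅
  n4 def {j,z} use ∅
  n5 def {x} use {z}
  n6 def {a,x} use ∅
  n7 def {j} use ∅

Backward fixpoint:
  n0: in=∅ out={z}
  n1: in=∅ out={t}
  n2: in={t} out=∅
  n3: in=∅ out=∅
  n4: in=∅ out={z}
  n5: in={z} out=∅
  n6: in=∅ out=∅
  n7: in=∅ out=∅

Conflict graph:
  a↔∅
  j↔{t,z}
  t↔{j,z}
  x↔{z}
  z↔{j,t,x}

N(j) = ["t", "z"]

Answer: ["t", "z"]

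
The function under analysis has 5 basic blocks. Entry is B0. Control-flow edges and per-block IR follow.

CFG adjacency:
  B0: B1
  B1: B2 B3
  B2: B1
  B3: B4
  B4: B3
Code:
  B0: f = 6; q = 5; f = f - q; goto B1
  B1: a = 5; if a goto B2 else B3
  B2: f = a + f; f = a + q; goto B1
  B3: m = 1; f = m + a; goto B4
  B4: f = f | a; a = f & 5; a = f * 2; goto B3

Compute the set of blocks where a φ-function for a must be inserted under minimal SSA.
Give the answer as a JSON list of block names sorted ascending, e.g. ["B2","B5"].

idom tree: B1←B0 B2←B1 B3←B1 B4←B3
Join-block Dom:
  B1: preds {B0,B2}: {B0} ∩ {B0,B1,B2} = {B0}; idom=B0
  B3: preds {B1,B4}: {B0,B1} ∩ {B0,B1,B3,B4} = {B0,B1}; idom=B1

DF derivation:
  join B1 pred B0: · stop@B0
  join B1 pred B2: B2→B1 stop@B0
  join B3 pred B1: · stop@B1
  join B3 pred B4: B4→B3 stop@B1
  B0: DF=∅
  B1: DF={B1}
  B2: DF={B1}
  B3: DF={B3}
  B4: DF={B3}

φ for a: defs {B1,B4}
  DF⁺ = {B1,B3}

Answer: ["B1", "B3"]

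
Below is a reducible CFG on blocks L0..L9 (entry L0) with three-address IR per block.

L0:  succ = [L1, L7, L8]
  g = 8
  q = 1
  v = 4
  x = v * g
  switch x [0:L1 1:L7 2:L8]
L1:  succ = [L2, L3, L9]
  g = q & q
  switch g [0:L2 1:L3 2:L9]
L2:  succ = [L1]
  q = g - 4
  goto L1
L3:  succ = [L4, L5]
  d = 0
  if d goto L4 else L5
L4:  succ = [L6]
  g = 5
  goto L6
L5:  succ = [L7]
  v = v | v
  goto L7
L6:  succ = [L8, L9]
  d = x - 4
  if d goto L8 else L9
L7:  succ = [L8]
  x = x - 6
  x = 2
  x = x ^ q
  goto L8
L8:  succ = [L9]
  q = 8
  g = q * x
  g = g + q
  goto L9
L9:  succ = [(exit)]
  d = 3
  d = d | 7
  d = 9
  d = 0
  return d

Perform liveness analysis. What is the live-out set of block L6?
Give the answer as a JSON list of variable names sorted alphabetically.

Answer: ["x"]

Derivation:
Per-block:
  L0 def {g,q,v,x} use ∅
  L1 def {g} use {q}
  L2 def {q} use {g}
  L3 def {d} use ∅
  L4 def {g} use ∅
  L5 def {v} use {v}
  L6 def {d} use {x}
  L7 def {x} use {q,x}
  L8 def {g,q} use {x}
  L9 def {d} use ∅

Backward fixpoint:
  live L0: ∅→{q,v,x}
  live L1: {q,v,x}→{g,q,v,x}
  live L2: {g,v,x}→{q,v,x}
  live L3: {q,v,x}→{q,v,x}
  live L4: {x}→{x}
  live L5: {q,v,x}→{q,x}
  live L6: {x}→{x}
  live L7: {q,x}→{x}
  live L8: {x}→∅
  live L9: ∅→∅

live-out(L6) = ["x"]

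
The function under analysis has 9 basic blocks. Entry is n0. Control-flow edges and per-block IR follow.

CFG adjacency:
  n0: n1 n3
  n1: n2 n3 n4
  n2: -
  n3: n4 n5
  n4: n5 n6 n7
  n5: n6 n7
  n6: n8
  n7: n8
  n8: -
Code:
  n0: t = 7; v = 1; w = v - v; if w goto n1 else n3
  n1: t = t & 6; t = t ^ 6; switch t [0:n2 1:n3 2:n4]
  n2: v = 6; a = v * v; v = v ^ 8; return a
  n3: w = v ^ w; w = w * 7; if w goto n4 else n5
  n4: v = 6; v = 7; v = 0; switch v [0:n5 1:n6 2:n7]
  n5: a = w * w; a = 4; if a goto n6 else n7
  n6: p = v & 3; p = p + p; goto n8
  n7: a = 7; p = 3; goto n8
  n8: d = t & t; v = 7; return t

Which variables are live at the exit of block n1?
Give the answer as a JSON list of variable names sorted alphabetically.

Per-block:
  n0: def={t,v,w} ue=∅
  n1: def={t} ue={t}
  n2: def={a,v} ue=∅
  n3: def={w} ue={v,w}
  n4: def={v} ue=∅
  n5: def={a} ue={w}
  n6: def={p} ue={v}
  n7: def={a,p} ue=∅
  n8: def={d,v} ue={t}

Liveness:
  live n0: ∅→{t,v,w}
  live n1: {t,v,w}→{t,v,w}
  live n2: ∅→∅
  live n3: {t,v,w}→{t,v,w}
  live n4: {t,w}→{t,v,w}
  live n5: {t,v,w}→{t,v}
  live n6: {t,v}→{t}
  live n7: {t}→{t}
  live n8: {t}→∅

live-out(n1) = ["t", "v", "w"]

Answer: ["t", "v", "w"]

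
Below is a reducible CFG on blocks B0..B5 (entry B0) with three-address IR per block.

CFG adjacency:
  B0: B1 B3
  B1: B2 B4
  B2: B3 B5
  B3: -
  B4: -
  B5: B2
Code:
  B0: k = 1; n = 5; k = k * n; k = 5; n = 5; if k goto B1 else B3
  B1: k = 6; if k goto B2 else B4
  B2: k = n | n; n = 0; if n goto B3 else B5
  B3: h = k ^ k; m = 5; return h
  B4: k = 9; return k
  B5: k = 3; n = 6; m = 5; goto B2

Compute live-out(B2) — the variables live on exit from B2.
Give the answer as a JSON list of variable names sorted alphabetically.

Per-block:
  B0: def={k,n} ue=∅
  B1: def={k} ue=∅
  B2: def={k,n} ue={n}
  B3: def={h,m} ue={k}
  B4: def={k} ue=∅
  B5: def={k,m,n} ue=∅

Backward fixpoint:
  B0 li=∅ lo={k,n}
  B1 li={n} lo={n}
  B2 li={n} lo={k}
  B3 li={k} lo=∅
  B4 li=∅ lo=∅
  B5 li=∅ lo={n}

live-out(B2) = ["k"]

Answer: ["k"]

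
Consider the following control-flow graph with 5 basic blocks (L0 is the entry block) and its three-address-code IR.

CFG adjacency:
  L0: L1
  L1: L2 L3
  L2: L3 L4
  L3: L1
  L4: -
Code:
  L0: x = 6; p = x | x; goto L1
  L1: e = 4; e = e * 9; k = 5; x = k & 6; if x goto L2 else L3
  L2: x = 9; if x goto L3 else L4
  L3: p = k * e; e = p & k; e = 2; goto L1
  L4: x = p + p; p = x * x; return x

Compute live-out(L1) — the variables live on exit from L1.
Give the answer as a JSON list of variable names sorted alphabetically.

Answer: ["e", "k", "p"]

Analysis:
Block summaries:
  L0: def={p,x} ue=∅
  L1: def={e,k,x} ue=∅
  L2: def={x} ue=∅
  L3: def={e,p} ue={e,k}
  L4: def={p,x} ue={p}

Live sets:
  live L0: ∅→{p}
  live L1: {p}→{e,k,p}
  live L2: {e,k,p}→{e,k,p}
  live L3: {e,k}→{p}
  live L4: {p}→∅

live-out(L1) = ["e", "k", "p"]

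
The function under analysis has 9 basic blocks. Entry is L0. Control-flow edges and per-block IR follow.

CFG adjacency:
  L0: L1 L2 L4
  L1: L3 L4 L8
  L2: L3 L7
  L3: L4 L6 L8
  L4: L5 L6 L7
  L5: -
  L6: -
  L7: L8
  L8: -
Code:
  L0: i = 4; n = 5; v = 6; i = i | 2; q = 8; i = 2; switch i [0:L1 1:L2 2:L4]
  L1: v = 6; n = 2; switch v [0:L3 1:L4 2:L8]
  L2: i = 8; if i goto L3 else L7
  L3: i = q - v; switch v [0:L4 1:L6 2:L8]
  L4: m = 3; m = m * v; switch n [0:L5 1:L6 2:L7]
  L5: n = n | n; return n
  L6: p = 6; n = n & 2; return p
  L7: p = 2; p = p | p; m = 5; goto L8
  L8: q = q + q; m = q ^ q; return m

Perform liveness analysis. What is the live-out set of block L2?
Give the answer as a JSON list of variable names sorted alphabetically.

Block summaries:
  L0: {i,n,q,v} / ∅
  L1: {n,v} / ∅
  L2: {i} / ∅
  L3: {i} / {q,v}
  L4: {m} / {n,v}
  L5: {n} / {n}
  L6: {n,p} / {n}
  L7: {m,p} / ∅
  L8: {m,q} / {q}

Backward fixpoint:
  L0: in=∅ out={n,q,v}
  L1: in={q} out={n,q,v}
  L2: in={n,q,v} out={n,q,v}
  L3: in={n,q,v} out={n,q,v}
  L4: in={n,q,v} out={n,q}
  L5: in={n} out=∅
  L6: in={n} out=∅
  L7: in={q} out={q}
  L8: in={q} out=∅

live-out(L2) = ["n", "q", "v"]

Answer: ["n", "q", "v"]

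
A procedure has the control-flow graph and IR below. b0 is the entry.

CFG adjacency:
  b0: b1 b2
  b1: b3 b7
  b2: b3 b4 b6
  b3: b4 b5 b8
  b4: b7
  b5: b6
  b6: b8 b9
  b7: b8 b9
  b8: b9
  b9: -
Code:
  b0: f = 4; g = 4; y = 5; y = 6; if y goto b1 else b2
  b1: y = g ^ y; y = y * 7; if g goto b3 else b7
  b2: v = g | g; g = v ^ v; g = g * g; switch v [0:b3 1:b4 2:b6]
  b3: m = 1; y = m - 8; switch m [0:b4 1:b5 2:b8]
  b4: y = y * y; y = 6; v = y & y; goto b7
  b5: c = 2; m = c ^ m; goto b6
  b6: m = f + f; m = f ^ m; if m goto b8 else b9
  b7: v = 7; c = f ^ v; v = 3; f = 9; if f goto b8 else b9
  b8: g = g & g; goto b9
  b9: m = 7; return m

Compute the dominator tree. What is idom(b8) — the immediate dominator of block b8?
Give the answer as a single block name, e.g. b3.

idom tree: b1←b0 b2←b0 b3←b0 b4←b0 b5←b3 b6←b0 b7←b0 b8←b0 b9←b0
Dom at joins:
  b3: preds {b1,b2}: {b0,b1} ∩ {b0,b2} = {b0}; idom=b0
  b4: preds {b2,b3}: {b0,b2} ∩ {b0,b3} = {b0}; idom=b0
  b6: preds {b2,b5}: {b0,b2} ∩ {b0,b3,b5} = {b0}; idom=b0
  b7: preds {b1,b4}: {b0,b1} ∩ {b0,b4} = {b0}; idom=b0
  b8: preds {b3,b6,b7}: {b0,b3} ∩ {b0,b6} ∩ {b0,b7} = {b0}; idom=b0
  b9: preds {b6,b7,b8}: {b0,b6} ∩ {b0,b7} ∩ {b0,b8} = {b0}; idom=b0

idom(b8) = b0

Answer: b0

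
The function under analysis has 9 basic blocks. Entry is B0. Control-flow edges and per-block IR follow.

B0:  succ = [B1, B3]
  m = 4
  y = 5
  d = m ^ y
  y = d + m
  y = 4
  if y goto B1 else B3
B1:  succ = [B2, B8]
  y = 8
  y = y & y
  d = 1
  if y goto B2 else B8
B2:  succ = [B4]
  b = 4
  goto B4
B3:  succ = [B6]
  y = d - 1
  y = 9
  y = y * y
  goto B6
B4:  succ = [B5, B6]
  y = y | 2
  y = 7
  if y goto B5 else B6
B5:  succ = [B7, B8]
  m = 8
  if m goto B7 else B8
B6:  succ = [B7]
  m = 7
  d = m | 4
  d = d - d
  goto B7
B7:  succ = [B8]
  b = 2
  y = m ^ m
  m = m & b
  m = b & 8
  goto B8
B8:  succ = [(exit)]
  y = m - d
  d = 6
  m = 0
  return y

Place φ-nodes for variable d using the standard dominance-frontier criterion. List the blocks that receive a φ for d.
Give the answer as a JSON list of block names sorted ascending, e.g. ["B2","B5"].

Answer: ["B6", "B7", "B8"]

Analysis:
idom tree: B1←B0 B2←B1 B3←B0 B4←B2 B5←B4 B6←B0 B7←B0 B8←B0
Dom at joins:
  B6: preds {B3,B4}: {B0,B3} ∩ {B0,B1,B2,B4} = {B0}; idom=B0
  B7: preds {B5,B6}: {B0,B1,B2,B4,B5} ∩ {B0,B6} = {B0}; idom=B0
  B8: preds {B1,B5,B7}: {B0,B1} ∩ {B0,B1,B2,B4,B5} ∩ {B0,B7} = {B0}; idom=B0

Frontier:
  B6←B3: walk B3 to B0
  B6←B4: walk B4→B2→B1 to B0
  B7←B5: walk B5→B4→B2→B1 to B0
  B7←B6: walk B6 to B0
  B8←B1: walk B1 to B0
  B8←B5: walk B5→B4→B2→B1 to B0
  B8←B7: walk B7 to B0
  B0 → ∅
  B1 → {B6,B7,B8}
  B2 → {B6,B7,B8}
  B3 → {B6}
  B4 → {B6,B7,B8}
  B5 → {B7,B8}
  B6 → {B7}
  B7 → {B8}
  B8 → ∅

φ for d: defs {B0,B1,B6,B8}
  DF⁺ = {B6,B7,B8}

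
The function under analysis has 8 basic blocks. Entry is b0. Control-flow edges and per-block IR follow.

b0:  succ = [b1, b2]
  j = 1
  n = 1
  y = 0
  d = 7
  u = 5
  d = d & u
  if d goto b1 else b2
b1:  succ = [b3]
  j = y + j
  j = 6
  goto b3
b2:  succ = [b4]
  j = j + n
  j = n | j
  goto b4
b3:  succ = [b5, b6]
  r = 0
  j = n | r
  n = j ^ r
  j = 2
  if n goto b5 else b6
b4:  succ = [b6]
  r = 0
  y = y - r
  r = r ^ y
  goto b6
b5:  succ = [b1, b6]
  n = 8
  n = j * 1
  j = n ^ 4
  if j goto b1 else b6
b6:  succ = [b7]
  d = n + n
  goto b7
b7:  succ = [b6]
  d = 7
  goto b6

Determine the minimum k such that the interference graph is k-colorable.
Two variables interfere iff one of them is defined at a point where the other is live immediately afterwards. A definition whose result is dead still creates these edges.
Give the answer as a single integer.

Answer: 5

Analysis:
Per-block:
  b0: def={d,j,n,u,y} ue=∅
  b1: def={j} ue={j,y}
  b2: def={j} ue={j,n}
  b3: def={j,n,r} ue={n}
  b4: def={r,y} ue={y}
  b5: def={j,n} ue={j}
  b6: def={d} ue={n}
  b7: def={d} ue=∅

Live sets:
  b0 li=∅ lo={j,n,y}
  b1 li={j,n,y} lo={n,y}
  b2 li={j,n,y} lo={n,y}
  b3 li={n,y} lo={j,n,y}
  b4 li={n,y} lo={n}
  b5 li={j,y} lo={j,n,y}
  b6 li={n} lo={n}
  b7 li={n} lo={n}

Interference:
  d↔{j,n,u,y}
  j↔{d,n,r,u,y}
  n↔{d,j,r,u,y}
  r↔{j,n,y}
  u↔{d,j,n,y}
  y↔{d,j,n,r,u}

Colouring:
  clique {d,j,n,u,y} ⇒ need ≥ 5
  assign d→r3 j→r0 n→r1 r→r3 u→r4 y→r2 — no edge inside a register ⇒ χ ≤ 5
  χ = 5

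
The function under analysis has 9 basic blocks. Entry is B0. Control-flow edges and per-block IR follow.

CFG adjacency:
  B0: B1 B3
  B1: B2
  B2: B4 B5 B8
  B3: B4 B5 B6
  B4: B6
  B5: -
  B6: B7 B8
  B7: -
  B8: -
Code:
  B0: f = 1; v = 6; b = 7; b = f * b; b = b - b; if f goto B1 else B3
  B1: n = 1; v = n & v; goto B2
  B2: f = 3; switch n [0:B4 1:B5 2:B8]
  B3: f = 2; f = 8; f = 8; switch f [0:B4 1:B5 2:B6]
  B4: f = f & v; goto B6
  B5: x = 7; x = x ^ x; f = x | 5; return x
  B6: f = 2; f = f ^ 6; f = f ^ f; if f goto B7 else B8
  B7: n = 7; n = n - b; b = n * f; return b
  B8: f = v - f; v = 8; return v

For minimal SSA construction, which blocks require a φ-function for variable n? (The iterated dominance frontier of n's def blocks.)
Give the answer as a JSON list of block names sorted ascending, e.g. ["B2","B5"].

idom tree: B1←B0 B2←B1 B3←B0 B4←B0 B5←B0 B6←B0 B7←B6 B8←B0
Dom∩ at merges:
  B4: preds {B2,B3}: {B0,B1,B2} ∩ {B0,B3} = {B0}; idom=B0
  B5: preds {B2,B3}: {B0,B1,B2} ∩ {B0,B3} = {B0}; idom=B0
  B6: preds {B3,B4}: {B0,B3} ∩ {B0,B4} = {B0}; idom=B0
  B8: preds {B2,B6}: {B0,B1,B2} ∩ {B0,B6} = {B0}; idom=B0

Frontier:
  B4←B2: walk B2→B1 to B0
  B4←B3: walk B3 to B0
  B5←B2: walk B2→B1 to B0
  B5←B3: walk B3 to B0
  B6←B3: walk B3 to B0
  B6←B4: walk B4 to B0
  B8←B2: walk B2→B1 to B0
  B8←B6: walk B6 to B0
  DF(B0)=∅
  DF(B1)={B4,B5,B8}
  DF(B2)={B4,B5,B8}
  DF(B3)={B4,B5,B6}
  DF(B4)={B6}
  DF(B5)=∅
  DF(B6)={B8}
  DF(B7)=∅
  DF(B8)=∅

φ for n: defs {B1,B7}
  DF⁺ = {B4,B5,B6,B8}

Answer: ["B4", "B5", "B6", "B8"]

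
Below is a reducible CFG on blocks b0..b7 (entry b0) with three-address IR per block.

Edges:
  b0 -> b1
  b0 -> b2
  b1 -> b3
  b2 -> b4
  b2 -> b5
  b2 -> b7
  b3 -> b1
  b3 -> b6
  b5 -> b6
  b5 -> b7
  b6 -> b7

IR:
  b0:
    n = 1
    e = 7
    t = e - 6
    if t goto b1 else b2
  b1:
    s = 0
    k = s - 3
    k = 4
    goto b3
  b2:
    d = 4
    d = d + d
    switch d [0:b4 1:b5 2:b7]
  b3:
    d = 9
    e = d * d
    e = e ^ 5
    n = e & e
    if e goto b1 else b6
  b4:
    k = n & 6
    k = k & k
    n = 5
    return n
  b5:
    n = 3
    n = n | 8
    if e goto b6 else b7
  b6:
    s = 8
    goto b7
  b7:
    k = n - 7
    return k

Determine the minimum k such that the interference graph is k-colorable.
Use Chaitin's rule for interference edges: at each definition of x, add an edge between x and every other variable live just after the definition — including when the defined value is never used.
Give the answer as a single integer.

def/use:
  b0 def {e,n,t} use ∅
  b1 def {k,s} use ∅
  b2 def {d} use ∅
  b3 def {d,e,n} use ∅
  b4 def {k,n} use {n}
  b5 def {n} use {e}
  b6 def {s} use ∅
  b7 def {k} use {n}

Liveness:
  b0: in=∅ out={e,n}
  b1: in=∅ out=∅
  b2: in={e,n} out={e,n}
  b3: in=∅ out={n}
  b4: in={n} out=∅
  b5: in={e} out={n}
  b6: in={n} out={n}
  b7: in={n} out=∅

Interfere edges:
  d↔{e,n}
  e↔{d,n,t}
  k↔∅
  n↔{d,e,s,t}
  s↔{n}
  t↔{e,n}

Colouring:
  lower bound: {d,e,n} mutually conflict ⇒ χ ≥ 3
  3-colouring: r0={k,n}  r1={e,s}  r2={d,t}
  χ = 3

Answer: 3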